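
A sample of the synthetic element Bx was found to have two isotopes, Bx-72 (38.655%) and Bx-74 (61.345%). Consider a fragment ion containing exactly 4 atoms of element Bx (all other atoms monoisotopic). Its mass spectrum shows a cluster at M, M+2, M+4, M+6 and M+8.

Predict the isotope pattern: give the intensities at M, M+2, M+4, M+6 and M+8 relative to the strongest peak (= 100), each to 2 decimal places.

6.25 : 39.71 : 94.52 : 100.00 : 39.67

The 4 Bx atoms are independent, so intensities follow the terms of (0.38655 + 0.61345)^4.
P(M) = 0.38655^4 = 0.022327
P(M+2) = 4 × 0.38655^3 × 0.61345^1 = 0.141728
P(M+4) = 6 × 0.38655^2 × 0.61345^2 = 0.337381
P(M+6) = 4 × 0.38655^1 × 0.61345^3 = 0.356947
P(M+8) = 0.61345^4 = 0.141617
The M+6 peak is largest (0.356947); scaling to 100 gives 6.25 : 39.71 : 94.52 : 100.00 : 39.67.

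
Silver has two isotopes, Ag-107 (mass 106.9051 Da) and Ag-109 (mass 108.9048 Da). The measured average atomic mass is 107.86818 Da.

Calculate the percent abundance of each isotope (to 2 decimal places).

Ag-107: 51.84%, Ag-109: 48.16%

Writing the weighted mean with unknown fraction x of Ag-107:
106.9051·x + 108.9048·(1 − x) = 107.86818
(106.9051 − 108.9048)·x = 107.86818 − 108.9048
x = -1.03662 / -1.9997 = 0.51839 → 51.84% Ag-107, 48.16% Ag-109.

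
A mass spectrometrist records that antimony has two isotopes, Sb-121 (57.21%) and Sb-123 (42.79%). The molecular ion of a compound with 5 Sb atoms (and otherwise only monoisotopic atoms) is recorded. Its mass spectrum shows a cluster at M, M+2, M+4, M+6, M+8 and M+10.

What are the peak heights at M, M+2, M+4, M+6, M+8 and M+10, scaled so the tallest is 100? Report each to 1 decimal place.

17.9 : 66.8 : 100.0 : 74.8 : 28.0 : 4.2

Each Sb atom is independently Sb-121 (p = 0.5721) or Sb-123 (q = 0.4279); the cluster is the binomial expansion (p + q)^5.
P(M) = 0.5721^5 = 0.061286
P(M+2) = 5 × 0.5721^4 × 0.4279^1 = 0.229192
P(M+4) = 10 × 0.5721^3 × 0.4279^2 = 0.342847
P(M+6) = 10 × 0.5721^2 × 0.4279^3 = 0.256431
P(M+8) = 5 × 0.5721^1 × 0.4279^4 = 0.095898
P(M+10) = 0.4279^5 = 0.014345
The M+4 peak is largest (0.342847); scaling to 100 gives 17.9 : 66.8 : 100.0 : 74.8 : 28.0 : 4.2.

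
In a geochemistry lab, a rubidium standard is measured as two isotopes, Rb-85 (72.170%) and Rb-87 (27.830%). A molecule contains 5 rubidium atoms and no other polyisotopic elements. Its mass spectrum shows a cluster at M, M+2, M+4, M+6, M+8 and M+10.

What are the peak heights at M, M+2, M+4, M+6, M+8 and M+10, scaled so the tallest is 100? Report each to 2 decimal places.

51.86 : 100.00 : 77.12 : 29.74 : 5.73 : 0.44

Expanding (0.72170 + 0.27830)^5:
P(M) = 0.72170^5 = 0.195787
P(M+2) = 5 × 0.72170^4 × 0.27830^1 = 0.377494
P(M+4) = 10 × 0.72170^3 × 0.27830^2 = 0.291136
P(M+6) = 10 × 0.72170^2 × 0.27830^3 = 0.112267
P(M+8) = 5 × 0.72170^1 × 0.27830^4 = 0.021646
P(M+10) = 0.27830^5 = 0.001669
The M+2 peak is largest (0.377494); scaling to 100 gives 51.86 : 100.00 : 77.12 : 29.74 : 5.73 : 0.44.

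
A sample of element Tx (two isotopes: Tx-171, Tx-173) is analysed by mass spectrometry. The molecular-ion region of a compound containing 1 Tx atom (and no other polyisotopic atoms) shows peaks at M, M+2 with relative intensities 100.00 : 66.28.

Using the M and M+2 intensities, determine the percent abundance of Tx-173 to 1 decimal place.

Let p = fractional abundance of Tx-171. I(M+2)/I(M) = [C(1,1)·p^0·(1−p)] / p^1 = 1·(1−p)/p = 66.28/100.00 = 0.6628
(1−p)/p = 0.6628/1 = 0.6628  ⇒  p = 1/(1 + 0.6628) = 0.6014
Tx-171: 60.1%, Tx-173: 39.9%.

39.9%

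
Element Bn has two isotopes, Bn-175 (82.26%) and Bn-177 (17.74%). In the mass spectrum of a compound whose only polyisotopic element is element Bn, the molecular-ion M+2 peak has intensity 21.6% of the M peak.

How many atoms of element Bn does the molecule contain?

With n Bn atoms, P(M+2)/P(M) = C(n,1)·p^(n−1)q / p^n = n·q/p = n · 0.1774/0.8226.
n = 0.216 × 0.8226/0.1774 = 1.00 ≈ 1

1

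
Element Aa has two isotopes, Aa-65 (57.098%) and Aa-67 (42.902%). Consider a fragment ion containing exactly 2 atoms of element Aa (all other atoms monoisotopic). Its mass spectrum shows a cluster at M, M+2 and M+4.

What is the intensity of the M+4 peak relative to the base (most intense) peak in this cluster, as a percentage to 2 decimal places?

Term probabilities: M 0.3260, M+2 0.4899, M+4 0.1841. Base peak = M+2.
P(M+2) = C(2,1) × 0.57098^1 × 0.42902^1 = 2 × 0.57098 × 0.42902 = 0.489924 (base)
P(M+4) = C(2,2) × 0.57098^0 × 0.42902^2 = 1 × 1.0000 × 0.18405816 = 0.184058
Relative intensity = 0.184058 / 0.489924 × 100 = 37.57

37.57%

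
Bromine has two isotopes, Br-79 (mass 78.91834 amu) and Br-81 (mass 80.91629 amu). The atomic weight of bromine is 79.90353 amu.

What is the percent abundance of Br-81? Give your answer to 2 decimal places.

Writing the weighted mean with unknown fraction x of Br-79:
78.91834·x + 80.91629·(1 − x) = 79.90353
(78.91834 − 80.91629)·x = 79.90353 − 80.91629
x = -1.01276 / -1.99795 = 0.50690 → 50.69% Br-79, 49.31% Br-81.

49.31%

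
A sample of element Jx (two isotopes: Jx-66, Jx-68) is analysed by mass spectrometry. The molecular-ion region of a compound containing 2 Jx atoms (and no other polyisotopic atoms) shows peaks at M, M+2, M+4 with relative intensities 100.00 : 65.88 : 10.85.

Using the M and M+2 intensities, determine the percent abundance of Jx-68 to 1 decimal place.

24.8%

Write p for the Jx-66 fraction. I(M+2)/I(M) = [C(2,1)·p^1·(1−p)] / p^2 = 2·(1−p)/p = 65.88/100.00 = 0.6588
(1−p)/p = 0.6588/2 = 0.3294  ⇒  p = 1/(1 + 0.3294) = 0.7522
Jx-66: 75.2%, Jx-68: 24.8%.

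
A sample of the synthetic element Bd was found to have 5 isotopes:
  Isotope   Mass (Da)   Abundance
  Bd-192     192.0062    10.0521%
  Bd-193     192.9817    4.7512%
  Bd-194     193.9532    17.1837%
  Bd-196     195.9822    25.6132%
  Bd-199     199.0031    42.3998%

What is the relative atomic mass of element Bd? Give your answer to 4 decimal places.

196.3722 Da

Ar = Σ fᵢ·mᵢ = 0.100521 × 192.0062 + 0.047512 × 192.9817 + 0.171837 × 193.9532 + 0.256132 × 195.9822 + 0.423998 × 199.0031
= 19.30066 + 9.16895 + 33.32834 + 50.19731 + 84.37692 = 196.37218 Da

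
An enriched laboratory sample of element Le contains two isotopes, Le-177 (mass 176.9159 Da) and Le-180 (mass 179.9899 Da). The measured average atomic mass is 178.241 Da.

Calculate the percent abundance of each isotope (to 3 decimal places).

Writing the weighted mean with unknown fraction x of Le-177:
176.9159·x + 179.9899·(1 − x) = 178.241
(176.9159 − 179.9899)·x = 178.241 − 179.9899
x = -1.7489 / -3.0740 = 0.56893 → 56.893% Le-177, 43.107% Le-180.

Le-177: 56.893%, Le-180: 43.107%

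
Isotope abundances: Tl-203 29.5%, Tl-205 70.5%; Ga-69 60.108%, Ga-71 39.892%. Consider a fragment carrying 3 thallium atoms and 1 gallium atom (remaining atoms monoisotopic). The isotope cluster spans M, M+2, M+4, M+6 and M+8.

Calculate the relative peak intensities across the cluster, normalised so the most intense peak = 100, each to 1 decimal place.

Thallium pattern (n=3): 0.02567237 : 0.18405787 : 0.43986713 : 0.35040263
Gallium pattern (n=1): 0.60108 : 0.39892
Convolve the two distributions (both contribute in 2-u steps):
  M: 0.02567237×0.60108 = 0.015431
  M+2: 0.02567237×0.39892 + 0.18405787×0.60108 = 0.120875
  M+4: 0.18405787×0.39892 + 0.43986713×0.60108 = 0.337820
  M+6: 0.43986713×0.39892 + 0.35040263×0.60108 = 0.386092
  M+8: 0.35040263×0.39892 = 0.139783
Scale to base peak (0.386092) = 100: 4.0 : 31.3 : 87.5 : 100.0 : 36.2

4.0 : 31.3 : 87.5 : 100.0 : 36.2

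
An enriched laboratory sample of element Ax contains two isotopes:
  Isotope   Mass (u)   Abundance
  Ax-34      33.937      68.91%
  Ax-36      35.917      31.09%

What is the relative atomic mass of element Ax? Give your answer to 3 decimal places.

Average mass = Σ (abundance × isotope mass) = 0.6891 × 33.937 + 0.3109 × 35.917
= 23.3860 + 11.1666 = 34.5526 u

34.553 u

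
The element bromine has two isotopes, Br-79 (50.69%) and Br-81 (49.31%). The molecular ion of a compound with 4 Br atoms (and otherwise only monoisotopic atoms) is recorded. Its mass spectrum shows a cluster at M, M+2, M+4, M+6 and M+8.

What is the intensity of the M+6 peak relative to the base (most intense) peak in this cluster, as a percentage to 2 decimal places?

(0.5069 + 0.4931)^4 gives M 0.0660, M+2 0.2569, M+4 0.3749, M+6 0.2431, M+8 0.0591; the largest is M+4.
P(M+4) = C(4,2) × 0.5069^2 × 0.4931^2 = 6 × 0.25694761 × 0.24314761 = 0.374857 (base)
P(M+6) = C(4,3) × 0.5069^1 × 0.4931^3 = 4 × 0.5069 × 0.11989609 = 0.243101
Relative intensity = 0.243101 / 0.374857 × 100 = 64.85

64.85%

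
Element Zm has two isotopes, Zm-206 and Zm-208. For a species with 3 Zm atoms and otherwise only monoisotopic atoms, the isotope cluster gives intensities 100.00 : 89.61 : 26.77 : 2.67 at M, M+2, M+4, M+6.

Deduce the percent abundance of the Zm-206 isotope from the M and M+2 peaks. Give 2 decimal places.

77.00%

If p is the fraction of Zm that is Zm-206, then I(M+2)/I(M) = [C(3,1)·p^2·(1−p)] / p^3 = 3·(1−p)/p = 89.61/100.00 = 0.8961
(1−p)/p = 0.8961/3 = 0.2987  ⇒  p = 1/(1 + 0.2987) = 0.7700
Zm-206: 77.00%, Zm-208: 23.00%.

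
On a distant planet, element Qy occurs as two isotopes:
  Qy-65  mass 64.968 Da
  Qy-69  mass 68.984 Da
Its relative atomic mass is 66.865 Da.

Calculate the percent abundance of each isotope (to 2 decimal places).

Writing the weighted mean with unknown fraction x of Qy-65:
64.968·x + 68.984·(1 − x) = 66.865
(64.968 − 68.984)·x = 66.865 − 68.984
x = -2.119 / -4.016 = 0.52764 → 52.76% Qy-65, 47.24% Qy-69.

Qy-65: 52.76%, Qy-69: 47.24%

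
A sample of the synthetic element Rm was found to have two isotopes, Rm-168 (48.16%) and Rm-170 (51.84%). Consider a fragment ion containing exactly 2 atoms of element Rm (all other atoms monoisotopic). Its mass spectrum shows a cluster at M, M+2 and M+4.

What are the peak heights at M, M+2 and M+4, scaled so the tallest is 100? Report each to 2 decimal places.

46.45 : 100.00 : 53.82

Each Rm atom is independently Rm-168 (p = 0.4816) or Rm-170 (q = 0.5184); the cluster is the binomial expansion (p + q)^2.
P(M) = 0.4816^2 = 0.231939
P(M+2) = 2 × 0.4816^1 × 0.5184^1 = 0.499323
P(M+4) = 0.5184^2 = 0.268739
The M+2 peak is largest (0.499323); scaling to 100 gives 46.45 : 100.00 : 53.82.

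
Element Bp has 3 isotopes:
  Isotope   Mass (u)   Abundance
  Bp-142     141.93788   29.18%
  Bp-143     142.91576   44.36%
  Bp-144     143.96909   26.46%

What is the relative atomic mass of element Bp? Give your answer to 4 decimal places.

142.9091 u

Ar = Σ fᵢ·mᵢ = 0.2918 × 141.93788 + 0.4436 × 142.91576 + 0.2646 × 143.96909
= 41.417473 + 63.397431 + 38.094221 = 142.909125 u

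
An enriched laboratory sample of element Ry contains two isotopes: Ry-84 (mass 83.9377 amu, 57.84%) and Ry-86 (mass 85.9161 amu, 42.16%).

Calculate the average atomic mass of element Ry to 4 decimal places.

Ar = Σ fᵢ·mᵢ = 0.5784 × 83.9377 + 0.4216 × 85.9161
= 48.54957 + 36.22223 = 84.77180 amu

84.7718 amu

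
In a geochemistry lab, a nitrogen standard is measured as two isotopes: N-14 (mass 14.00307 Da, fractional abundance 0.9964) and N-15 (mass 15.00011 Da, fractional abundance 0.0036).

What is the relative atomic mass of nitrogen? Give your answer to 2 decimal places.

The abundance-weighted mean is 0.9964 × 14.00307 + 0.0036 × 15.00011
= 13.952659 + 0.054000 = 14.006659 Da

14.01 Da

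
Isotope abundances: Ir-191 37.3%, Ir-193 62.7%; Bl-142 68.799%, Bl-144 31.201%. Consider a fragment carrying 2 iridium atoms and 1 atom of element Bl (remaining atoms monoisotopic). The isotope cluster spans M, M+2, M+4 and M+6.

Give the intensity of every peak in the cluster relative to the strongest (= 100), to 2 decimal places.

22.99 : 87.70 : 100.00 : 29.46

Iridium pattern (n=2): 0.139129 : 0.467742 : 0.393129
Element Bl pattern (n=1): 0.68799 : 0.31201
Convolve the two distributions (both contribute in 2-u steps):
  M: 0.139129×0.68799 = 0.095719
  M+2: 0.139129×0.31201 + 0.467742×0.68799 = 0.365211
  M+4: 0.467742×0.31201 + 0.393129×0.68799 = 0.416409
  M+6: 0.393129×0.31201 = 0.122660
Scale to base peak (0.416409) = 100: 22.99 : 87.70 : 100.00 : 29.46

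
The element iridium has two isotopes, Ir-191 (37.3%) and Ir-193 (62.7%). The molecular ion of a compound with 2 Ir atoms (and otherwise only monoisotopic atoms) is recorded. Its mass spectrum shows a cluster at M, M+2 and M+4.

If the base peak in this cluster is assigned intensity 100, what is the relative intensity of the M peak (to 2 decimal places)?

(0.373 + 0.627)^2 gives M 0.1391, M+2 0.4677, M+4 0.3931; the largest is M+2.
P(M+2) = C(2,1) × 0.373^1 × 0.627^1 = 2 × 0.3730 × 0.6270 = 0.467742 (base)
P(M) = C(2,0) × 0.373^2 × 0.627^0 = 1 × 0.139129 × 1.0000 = 0.139129
Relative intensity = 0.139129 / 0.467742 × 100 = 29.74

29.74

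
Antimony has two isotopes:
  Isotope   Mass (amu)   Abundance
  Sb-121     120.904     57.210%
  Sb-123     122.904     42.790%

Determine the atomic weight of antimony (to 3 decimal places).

Average mass = Σ (abundance × isotope mass) = 0.57210 × 120.904 + 0.42790 × 122.904
= 69.1692 + 52.5906 = 121.7598 amu

121.760 amu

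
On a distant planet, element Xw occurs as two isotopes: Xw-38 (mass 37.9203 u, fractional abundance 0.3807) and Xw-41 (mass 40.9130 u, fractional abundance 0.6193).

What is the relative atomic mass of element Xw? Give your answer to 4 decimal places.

Weight each isotope mass by its fractional abundance: 0.3807 × 37.9203 + 0.6193 × 40.9130
= 14.43626 + 25.33742 = 39.77368 u

39.7737 u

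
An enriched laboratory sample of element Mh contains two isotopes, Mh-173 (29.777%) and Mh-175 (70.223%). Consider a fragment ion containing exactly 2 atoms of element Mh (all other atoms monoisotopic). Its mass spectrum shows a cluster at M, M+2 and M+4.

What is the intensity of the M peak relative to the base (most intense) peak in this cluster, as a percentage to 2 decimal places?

(0.29777 + 0.70223)^2 gives M 0.0887, M+2 0.4182, M+4 0.4931; the largest is M+4.
P(M+4) = C(2,2) × 0.29777^0 × 0.70223^2 = 1 × 1.0000 × 0.49312697 = 0.493127 (base)
P(M) = C(2,0) × 0.29777^2 × 0.70223^0 = 1 × 0.08866697 × 1.0000 = 0.088667
Relative intensity = 0.088667 / 0.493127 × 100 = 17.98

17.98%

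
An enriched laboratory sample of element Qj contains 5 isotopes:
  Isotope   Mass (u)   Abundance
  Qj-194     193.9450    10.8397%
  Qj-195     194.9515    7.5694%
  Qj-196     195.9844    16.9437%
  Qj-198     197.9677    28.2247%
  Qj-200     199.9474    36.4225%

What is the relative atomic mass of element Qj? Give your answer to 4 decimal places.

197.6884 u

Weight each isotope mass by its fractional abundance: 0.108397 × 193.9450 + 0.075694 × 194.9515 + 0.169437 × 195.9844 + 0.282247 × 197.9677 + 0.364225 × 199.9474
= 21.02306 + 14.75666 + 33.20701 + 55.87579 + 72.82584 = 197.68836 u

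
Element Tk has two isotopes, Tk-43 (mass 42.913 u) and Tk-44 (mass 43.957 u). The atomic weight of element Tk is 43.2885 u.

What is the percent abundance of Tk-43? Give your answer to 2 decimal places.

Let x be the fractional abundance of Tk-43; then Tk-44 has abundance 1 − x.
42.913·x + 43.957·(1 − x) = 43.2885
(42.913 − 43.957)·x = 43.2885 − 43.957
x = -0.6685 / -1.044 = 0.64033 → 64.03% Tk-43, 35.97% Tk-44.

64.03%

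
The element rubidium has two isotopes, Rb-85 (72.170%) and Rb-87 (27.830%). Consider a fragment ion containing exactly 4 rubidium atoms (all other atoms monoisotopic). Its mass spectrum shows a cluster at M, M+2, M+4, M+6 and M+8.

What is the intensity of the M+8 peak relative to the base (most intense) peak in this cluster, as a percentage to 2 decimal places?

(0.72170 + 0.27830)^4 gives M 0.2713, M+2 0.4184, M+4 0.2420, M+6 0.0622, M+8 0.0060; the largest is M+2.
P(M+2) = C(4,1) × 0.72170^3 × 0.27830^1 = 4 × 0.37589809 × 0.2783 = 0.418450 (base)
P(M+8) = C(4,4) × 0.72170^0 × 0.27830^4 = 1 × 1.0000 × 0.00599864 = 0.005999
Relative intensity = 0.005999 / 0.418450 × 100 = 1.43

1.43%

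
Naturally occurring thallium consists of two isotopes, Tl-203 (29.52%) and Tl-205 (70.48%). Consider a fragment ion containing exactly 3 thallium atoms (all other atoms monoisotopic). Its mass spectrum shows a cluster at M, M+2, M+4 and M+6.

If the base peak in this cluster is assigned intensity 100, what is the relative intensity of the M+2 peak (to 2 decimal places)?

41.88

Binomial terms of (0.2952 + 0.7048)^3: M 0.0257, M+2 0.1843, M+4 0.4399, M+6 0.3501 → M+4 is the base peak.
P(M+4) = C(3,2) × 0.2952^1 × 0.7048^2 = 3 × 0.2952 × 0.49674304 = 0.439916 (base)
P(M+2) = C(3,1) × 0.2952^2 × 0.7048^1 = 3 × 0.08714304 × 0.7048 = 0.184255
Relative intensity = 0.184255 / 0.439916 × 100 = 41.88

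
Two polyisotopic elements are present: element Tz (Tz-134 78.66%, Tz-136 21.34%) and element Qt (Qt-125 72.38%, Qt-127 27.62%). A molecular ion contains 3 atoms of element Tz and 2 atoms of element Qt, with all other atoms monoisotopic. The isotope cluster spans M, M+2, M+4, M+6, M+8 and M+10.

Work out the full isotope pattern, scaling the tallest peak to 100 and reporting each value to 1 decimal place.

63.4 : 100.0 : 62.6 : 19.5 : 3.0 : 0.2

Element Tz pattern (n=3): 0.48670054 : 0.39611707 : 0.10746425 : 0.00971814
Element Qt pattern (n=2): 0.52388644 : 0.39982712 : 0.07628644
Convolve the two distributions (both contribute in 2-u steps):
  M: 0.48670054×0.52388644 = 0.254976
  M+2: 0.48670054×0.39982712 + 0.39611707×0.52388644 = 0.402116
  M+4: 0.48670054×0.07628644 + 0.39611707×0.39982712 + 0.10746425×0.52388644 = 0.251806
  M+6: 0.39611707×0.07628644 + 0.10746425×0.39982712 + 0.00971814×0.52388644 = 0.078277
  M+8: 0.10746425×0.07628644 + 0.00971814×0.39982712 = 0.012084
  M+10: 0.00971814×0.07628644 = 0.000741
Scale to base peak (0.402116) = 100: 63.4 : 100.0 : 62.6 : 19.5 : 3.0 : 0.2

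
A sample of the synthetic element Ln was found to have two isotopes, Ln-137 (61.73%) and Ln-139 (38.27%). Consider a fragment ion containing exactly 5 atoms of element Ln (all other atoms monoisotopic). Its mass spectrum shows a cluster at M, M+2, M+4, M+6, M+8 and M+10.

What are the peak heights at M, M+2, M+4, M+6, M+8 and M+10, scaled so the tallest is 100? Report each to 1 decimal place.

26.0 : 80.7 : 100.0 : 62.0 : 19.2 : 2.4

Expanding (0.6173 + 0.3827)^5:
P(M) = 0.6173^5 = 0.089636
P(M+2) = 5 × 0.6173^4 × 0.3827^1 = 0.277852
P(M+4) = 10 × 0.6173^3 × 0.3827^2 = 0.344513
P(M+6) = 10 × 0.6173^2 × 0.3827^3 = 0.213584
P(M+8) = 5 × 0.6173^1 × 0.3827^4 = 0.066206
P(M+10) = 0.3827^5 = 0.008209
The M+4 peak is largest (0.344513); scaling to 100 gives 26.0 : 80.7 : 100.0 : 62.0 : 19.2 : 2.4.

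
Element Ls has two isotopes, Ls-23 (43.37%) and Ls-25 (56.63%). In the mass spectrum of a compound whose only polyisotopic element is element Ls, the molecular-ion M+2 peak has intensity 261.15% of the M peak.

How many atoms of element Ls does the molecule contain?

The M+2/M ratio from n Ls atoms is n · q/p = n · 0.5663/0.4337.
n = 2.6115 × 0.4337/0.5663 = 2.00 ≈ 2

2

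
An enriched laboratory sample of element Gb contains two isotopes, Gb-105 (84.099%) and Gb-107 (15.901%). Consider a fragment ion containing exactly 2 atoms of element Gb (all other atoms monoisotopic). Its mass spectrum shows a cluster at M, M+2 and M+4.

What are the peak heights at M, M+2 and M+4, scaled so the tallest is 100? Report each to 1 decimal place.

Expanding (0.84099 + 0.15901)^2:
P(M) = 0.84099^2 = 0.707264
P(M+2) = 2 × 0.84099^1 × 0.15901^1 = 0.267452
P(M+4) = 0.15901^2 = 0.025284
The M peak is largest (0.707264); scaling to 100 gives 100.0 : 37.8 : 3.6.

100.0 : 37.8 : 3.6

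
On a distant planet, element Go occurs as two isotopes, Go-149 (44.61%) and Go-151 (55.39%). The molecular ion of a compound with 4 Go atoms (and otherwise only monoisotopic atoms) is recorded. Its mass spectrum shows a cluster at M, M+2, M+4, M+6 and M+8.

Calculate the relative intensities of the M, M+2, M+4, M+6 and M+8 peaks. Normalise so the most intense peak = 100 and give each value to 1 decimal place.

The 4 Go atoms are independent, so intensities follow the terms of (0.4461 + 0.5539)^4.
P(M) = 0.4461^4 = 0.039603
P(M+2) = 4 × 0.4461^3 × 0.5539^1 = 0.196693
P(M+4) = 6 × 0.4461^2 × 0.5539^2 = 0.366335
P(M+6) = 4 × 0.4461^1 × 0.5539^3 = 0.303240
P(M+8) = 0.5539^4 = 0.094129
The M+4 peak is largest (0.366335); scaling to 100 gives 10.8 : 53.7 : 100.0 : 82.8 : 25.7.

10.8 : 53.7 : 100.0 : 82.8 : 25.7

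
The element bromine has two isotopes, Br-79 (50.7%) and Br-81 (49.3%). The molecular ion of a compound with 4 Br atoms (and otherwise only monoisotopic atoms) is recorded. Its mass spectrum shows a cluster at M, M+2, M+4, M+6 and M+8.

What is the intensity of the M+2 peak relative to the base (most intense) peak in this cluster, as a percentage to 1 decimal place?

Term probabilities: M 0.0661, M+2 0.2570, M+4 0.3749, M+6 0.2430, M+8 0.0591. Base peak = M+4.
P(M+4) = C(4,2) × 0.507^2 × 0.493^2 = 6 × 0.257049 × 0.243049 = 0.374853 (base)
P(M+2) = C(4,1) × 0.507^3 × 0.493^1 = 4 × 0.13032384 × 0.4930 = 0.256999
Relative intensity = 0.256999 / 0.374853 × 100 = 68.6

68.6%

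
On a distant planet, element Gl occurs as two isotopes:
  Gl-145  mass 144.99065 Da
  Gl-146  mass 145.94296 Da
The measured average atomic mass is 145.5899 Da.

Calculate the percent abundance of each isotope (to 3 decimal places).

Gl-145: 37.074%, Gl-146: 62.926%

Let x be the fractional abundance of Gl-145; then Gl-146 has abundance 1 − x.
144.99065·x + 145.94296·(1 − x) = 145.5899
(144.99065 − 145.94296)·x = 145.5899 − 145.94296
x = -0.35306 / -0.95231 = 0.37074 → 37.074% Gl-145, 62.926% Gl-146.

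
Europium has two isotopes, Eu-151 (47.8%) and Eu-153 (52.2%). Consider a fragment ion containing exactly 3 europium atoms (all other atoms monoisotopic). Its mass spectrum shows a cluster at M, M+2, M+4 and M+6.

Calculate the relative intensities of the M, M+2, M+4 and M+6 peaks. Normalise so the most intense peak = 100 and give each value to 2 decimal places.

Each Eu atom is independently Eu-151 (p = 0.478) or Eu-153 (q = 0.522); the cluster is the binomial expansion (p + q)^3.
P(M) = 0.478^3 = 0.109215
P(M+2) = 3 × 0.478^2 × 0.522^1 = 0.357806
P(M+4) = 3 × 0.478^1 × 0.522^2 = 0.390742
P(M+6) = 0.522^3 = 0.142237
The M+4 peak is largest (0.390742); scaling to 100 gives 27.95 : 91.57 : 100.00 : 36.40.

27.95 : 91.57 : 100.00 : 36.40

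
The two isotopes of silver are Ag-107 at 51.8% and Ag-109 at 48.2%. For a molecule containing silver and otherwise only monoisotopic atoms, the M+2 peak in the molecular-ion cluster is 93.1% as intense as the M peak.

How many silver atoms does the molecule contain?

For n independent Ag atoms, I(M+2)/I(M) = n · (abundance Ag-109) / (abundance Ag-107) = n · 0.482/0.518.
n = 0.931 × 0.518/0.482 = 1.00 ≈ 1

1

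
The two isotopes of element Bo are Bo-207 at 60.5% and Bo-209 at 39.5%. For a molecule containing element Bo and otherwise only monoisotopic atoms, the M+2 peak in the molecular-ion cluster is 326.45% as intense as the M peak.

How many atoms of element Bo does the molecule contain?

For n independent Bo atoms, I(M+2)/I(M) = n · (abundance Bo-209) / (abundance Bo-207) = n · 0.395/0.605.
n = 3.2645 × 0.605/0.395 = 5.00 ≈ 5

5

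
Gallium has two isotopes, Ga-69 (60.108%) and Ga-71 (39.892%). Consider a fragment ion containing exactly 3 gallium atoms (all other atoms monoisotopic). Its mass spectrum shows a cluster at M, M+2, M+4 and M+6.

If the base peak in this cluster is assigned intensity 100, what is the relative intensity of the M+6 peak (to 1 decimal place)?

Binomial terms of (0.60108 + 0.39892)^3: M 0.2172, M+2 0.4324, M+4 0.2870, M+6 0.0635 → M+2 is the base peak.
P(M+2) = C(3,1) × 0.60108^2 × 0.39892^1 = 3 × 0.36129717 × 0.39892 = 0.432386 (base)
P(M+6) = C(3,3) × 0.60108^0 × 0.39892^3 = 1 × 1.0000 × 0.063483 = 0.063483
Relative intensity = 0.063483 / 0.432386 × 100 = 14.7

14.7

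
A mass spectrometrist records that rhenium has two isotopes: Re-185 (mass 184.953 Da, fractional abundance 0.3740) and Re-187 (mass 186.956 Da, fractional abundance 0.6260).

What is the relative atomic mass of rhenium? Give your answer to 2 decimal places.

186.21 Da

Ar = Σ fᵢ·mᵢ = 0.3740 × 184.953 + 0.6260 × 186.956
= 69.1724 + 117.0345 = 186.2069 Da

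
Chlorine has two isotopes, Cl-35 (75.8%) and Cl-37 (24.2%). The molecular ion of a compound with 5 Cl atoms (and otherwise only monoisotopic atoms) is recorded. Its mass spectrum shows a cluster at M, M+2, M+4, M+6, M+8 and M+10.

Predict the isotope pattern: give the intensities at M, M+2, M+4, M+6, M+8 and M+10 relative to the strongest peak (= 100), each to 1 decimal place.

Each Cl atom is independently Cl-35 (p = 0.758) or Cl-37 (q = 0.242); the cluster is the binomial expansion (p + q)^5.
P(M) = 0.758^5 = 0.250234
P(M+2) = 5 × 0.758^4 × 0.242^1 = 0.399450
P(M+4) = 10 × 0.758^3 × 0.242^2 = 0.255058
P(M+6) = 10 × 0.758^2 × 0.242^3 = 0.081430
P(M+8) = 5 × 0.758^1 × 0.242^4 = 0.012999
P(M+10) = 0.242^5 = 0.000830
The M+2 peak is largest (0.399450); scaling to 100 gives 62.6 : 100.0 : 63.9 : 20.4 : 3.3 : 0.2.

62.6 : 100.0 : 63.9 : 20.4 : 3.3 : 0.2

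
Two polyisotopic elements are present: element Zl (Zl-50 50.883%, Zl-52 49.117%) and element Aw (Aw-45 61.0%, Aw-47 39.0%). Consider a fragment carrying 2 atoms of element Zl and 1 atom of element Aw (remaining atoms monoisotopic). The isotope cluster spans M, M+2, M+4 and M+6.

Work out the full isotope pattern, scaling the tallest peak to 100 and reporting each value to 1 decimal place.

Element Zl pattern (n=2): 0.25890797 : 0.49984406 : 0.24124797
Element Aw pattern (n=1): 0.6100 : 0.3900
Convolve the two distributions (both contribute in 2-u steps):
  M: 0.25890797×0.6100 = 0.157934
  M+2: 0.25890797×0.3900 + 0.49984406×0.6100 = 0.405879
  M+4: 0.49984406×0.3900 + 0.24124797×0.6100 = 0.342100
  M+6: 0.24124797×0.3900 = 0.094087
Scale to base peak (0.405879) = 100: 38.9 : 100.0 : 84.3 : 23.2

38.9 : 100.0 : 84.3 : 23.2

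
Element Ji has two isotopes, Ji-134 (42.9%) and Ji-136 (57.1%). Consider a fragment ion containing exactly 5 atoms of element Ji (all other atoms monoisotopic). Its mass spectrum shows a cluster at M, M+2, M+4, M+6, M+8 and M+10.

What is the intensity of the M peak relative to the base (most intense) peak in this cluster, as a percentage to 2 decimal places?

Binomial terms of (0.429 + 0.571)^5: M 0.0145, M+2 0.0967, M+4 0.2574, M+6 0.3426, M+8 0.2280, M+10 0.0607 → M+6 is the base peak.
P(M+6) = C(5,3) × 0.429^2 × 0.571^3 = 10 × 0.184041 × 0.18616941 = 0.342628 (base)
P(M) = C(5,0) × 0.429^5 × 0.571^0 = 1 × 0.0145307 × 1.0000 = 0.014531
Relative intensity = 0.014531 / 0.342628 × 100 = 4.24

4.24%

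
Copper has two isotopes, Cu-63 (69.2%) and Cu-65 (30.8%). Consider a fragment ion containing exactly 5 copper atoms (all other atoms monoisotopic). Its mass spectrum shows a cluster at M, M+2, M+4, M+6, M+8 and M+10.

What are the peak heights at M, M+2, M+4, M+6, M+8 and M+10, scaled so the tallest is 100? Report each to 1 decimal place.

The 5 Cu atoms are independent, so intensities follow the terms of (0.692 + 0.308)^5.
P(M) = 0.692^5 = 0.158683
P(M+2) = 5 × 0.692^4 × 0.308^1 = 0.353139
P(M+4) = 10 × 0.692^3 × 0.308^2 = 0.314355
P(M+6) = 10 × 0.692^2 × 0.308^3 = 0.139915
P(M+8) = 5 × 0.692^1 × 0.308^4 = 0.031137
P(M+10) = 0.308^5 = 0.002772
The M+2 peak is largest (0.353139); scaling to 100 gives 44.9 : 100.0 : 89.0 : 39.6 : 8.8 : 0.8.

44.9 : 100.0 : 89.0 : 39.6 : 8.8 : 0.8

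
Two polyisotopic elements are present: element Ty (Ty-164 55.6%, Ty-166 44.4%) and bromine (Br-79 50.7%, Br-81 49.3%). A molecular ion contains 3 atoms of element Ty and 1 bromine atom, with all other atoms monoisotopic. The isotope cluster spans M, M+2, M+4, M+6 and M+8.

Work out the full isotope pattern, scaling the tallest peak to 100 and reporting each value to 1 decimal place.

23.6 : 79.4 : 100.0 : 55.9 : 11.7

Element Ty pattern (n=3): 0.17187962 : 0.41176915 : 0.32882285 : 0.08752838
Bromine pattern (n=1): 0.5070 : 0.4930
Convolve the two distributions (both contribute in 2-u steps):
  M: 0.17187962×0.5070 = 0.087143
  M+2: 0.17187962×0.4930 + 0.41176915×0.5070 = 0.293504
  M+4: 0.41176915×0.4930 + 0.32882285×0.5070 = 0.369715
  M+6: 0.32882285×0.4930 + 0.08752838×0.5070 = 0.206487
  M+8: 0.08752838×0.4930 = 0.043151
Scale to base peak (0.369715) = 100: 23.6 : 79.4 : 100.0 : 55.9 : 11.7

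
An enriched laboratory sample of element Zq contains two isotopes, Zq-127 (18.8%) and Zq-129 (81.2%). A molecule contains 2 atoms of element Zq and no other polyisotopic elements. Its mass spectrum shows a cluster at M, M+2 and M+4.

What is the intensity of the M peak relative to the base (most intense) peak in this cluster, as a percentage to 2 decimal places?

(0.188 + 0.812)^2 gives M 0.0353, M+2 0.3053, M+4 0.6593; the largest is M+4.
P(M+4) = C(2,2) × 0.188^0 × 0.812^2 = 1 × 1.0000 × 0.659344 = 0.659344 (base)
P(M) = C(2,0) × 0.188^2 × 0.812^0 = 1 × 0.035344 × 1.0000 = 0.035344
Relative intensity = 0.035344 / 0.659344 × 100 = 5.36

5.36%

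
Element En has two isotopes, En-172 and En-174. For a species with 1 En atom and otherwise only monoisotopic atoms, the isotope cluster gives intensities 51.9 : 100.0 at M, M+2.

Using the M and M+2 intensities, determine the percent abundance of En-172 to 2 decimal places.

34.17%

Write p for the En-172 fraction. I(M+2)/I(M) = [C(1,1)·p^0·(1−p)] / p^1 = 1·(1−p)/p = 100.0/51.9 = 1.9268
(1−p)/p = 1.9268/1 = 1.9268  ⇒  p = 1/(1 + 1.9268) = 0.3417
En-172: 34.17%, En-174: 65.83%.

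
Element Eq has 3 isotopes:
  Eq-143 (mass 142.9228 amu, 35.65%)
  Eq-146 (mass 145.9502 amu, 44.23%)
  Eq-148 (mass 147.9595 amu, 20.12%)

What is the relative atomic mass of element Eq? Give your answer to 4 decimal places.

145.2752 amu

Ar = Σ fᵢ·mᵢ = 0.3565 × 142.9228 + 0.4423 × 145.9502 + 0.2012 × 147.9595
= 50.95198 + 64.55377 + 29.76945 = 145.27520 amu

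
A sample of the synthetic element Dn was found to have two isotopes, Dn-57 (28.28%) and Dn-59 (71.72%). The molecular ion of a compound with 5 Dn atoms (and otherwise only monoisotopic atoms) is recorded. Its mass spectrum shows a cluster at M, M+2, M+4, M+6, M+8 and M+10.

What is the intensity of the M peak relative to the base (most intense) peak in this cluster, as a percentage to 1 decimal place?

Binomial terms of (0.2828 + 0.7172)^5: M 0.0018, M+2 0.0229, M+4 0.1163, M+6 0.2950, M+8 0.3741, M+10 0.1898 → M+8 is the base peak.
P(M+8) = C(5,4) × 0.2828^1 × 0.7172^4 = 5 × 0.2828 × 0.2645825 = 0.374120 (base)
P(M) = C(5,0) × 0.2828^5 × 0.7172^0 = 1 × 0.00180883 × 1.0000 = 0.001809
Relative intensity = 0.001809 / 0.374120 × 100 = 0.5

0.5%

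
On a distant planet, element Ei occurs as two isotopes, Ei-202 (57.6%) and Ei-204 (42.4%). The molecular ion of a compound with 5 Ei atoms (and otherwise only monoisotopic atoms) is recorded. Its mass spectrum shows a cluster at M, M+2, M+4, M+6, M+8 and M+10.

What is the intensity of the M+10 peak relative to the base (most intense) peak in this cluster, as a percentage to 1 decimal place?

4.0%

Binomial terms of (0.576 + 0.424)^5: M 0.0634, M+2 0.2334, M+4 0.3436, M+6 0.2529, M+8 0.0931, M+10 0.0137 → M+4 is the base peak.
P(M+4) = C(5,2) × 0.576^3 × 0.424^2 = 10 × 0.19110298 × 0.179776 = 0.343557 (base)
P(M+10) = C(5,5) × 0.576^0 × 0.424^5 = 1 × 1.0000 × 0.01370343 = 0.013703
Relative intensity = 0.013703 / 0.343557 × 100 = 4.0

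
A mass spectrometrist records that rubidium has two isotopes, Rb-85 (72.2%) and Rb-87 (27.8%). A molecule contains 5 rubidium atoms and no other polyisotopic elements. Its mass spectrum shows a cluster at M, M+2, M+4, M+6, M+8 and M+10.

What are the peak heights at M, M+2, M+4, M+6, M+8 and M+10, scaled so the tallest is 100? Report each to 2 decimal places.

Each Rb atom is independently Rb-85 (p = 0.722) or Rb-87 (q = 0.278); the cluster is the binomial expansion (p + q)^5.
P(M) = 0.722^5 = 0.196194
P(M+2) = 5 × 0.722^4 × 0.278^1 = 0.377714
P(M+4) = 10 × 0.722^3 × 0.278^2 = 0.290872
P(M+6) = 10 × 0.722^2 × 0.278^3 = 0.111998
P(M+8) = 5 × 0.722^1 × 0.278^4 = 0.021562
P(M+10) = 0.278^5 = 0.001660
The M+2 peak is largest (0.377714); scaling to 100 gives 51.94 : 100.00 : 77.01 : 29.65 : 5.71 : 0.44.

51.94 : 100.00 : 77.01 : 29.65 : 5.71 : 0.44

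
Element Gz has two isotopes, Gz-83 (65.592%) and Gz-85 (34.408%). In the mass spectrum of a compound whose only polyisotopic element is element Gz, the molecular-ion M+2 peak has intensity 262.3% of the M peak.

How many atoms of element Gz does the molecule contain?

5

With n Gz atoms, P(M+2)/P(M) = C(n,1)·p^(n−1)q / p^n = n·q/p = n · 0.34408/0.65592.
n = 2.623 × 0.65592/0.34408 = 5.00 ≈ 5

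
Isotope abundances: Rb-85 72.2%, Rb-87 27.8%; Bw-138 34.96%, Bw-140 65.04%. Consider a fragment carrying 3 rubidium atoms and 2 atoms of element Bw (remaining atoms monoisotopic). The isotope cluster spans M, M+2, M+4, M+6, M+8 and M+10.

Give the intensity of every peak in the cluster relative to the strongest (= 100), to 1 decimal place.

Rubidium pattern (n=3): 0.37636705 : 0.43475086 : 0.16739714 : 0.02148495
Element Bw pattern (n=2): 0.12222016 : 0.45475968 : 0.42302016
Convolve the two distributions (both contribute in 2-u steps):
  M: 0.37636705×0.12222016 = 0.046000
  M+2: 0.37636705×0.45475968 + 0.43475086×0.12222016 = 0.224292
  M+4: 0.37636705×0.42302016 + 0.43475086×0.45475968 + 0.16739714×0.12222016 = 0.377377
  M+6: 0.43475086×0.42302016 + 0.16739714×0.45475968 + 0.02148495×0.12222016 = 0.262660
  M+8: 0.16739714×0.42302016 + 0.02148495×0.45475968 = 0.080583
  M+10: 0.02148495×0.42302016 = 0.009089
Scale to base peak (0.377377) = 100: 12.2 : 59.4 : 100.0 : 69.6 : 21.4 : 2.4

12.2 : 59.4 : 100.0 : 69.6 : 21.4 : 2.4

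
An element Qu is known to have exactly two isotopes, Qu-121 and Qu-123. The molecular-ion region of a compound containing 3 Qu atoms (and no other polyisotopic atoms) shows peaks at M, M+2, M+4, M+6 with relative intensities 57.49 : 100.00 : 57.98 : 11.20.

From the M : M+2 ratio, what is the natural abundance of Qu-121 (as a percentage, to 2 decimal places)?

63.30%

If p is the fraction of Qu that is Qu-121, then I(M+2)/I(M) = [C(3,1)·p^2·(1−p)] / p^3 = 3·(1−p)/p = 100.00/57.49 = 1.7394
(1−p)/p = 1.7394/3 = 0.5798  ⇒  p = 1/(1 + 0.5798) = 0.6330
Qu-121: 63.30%, Qu-123: 36.70%.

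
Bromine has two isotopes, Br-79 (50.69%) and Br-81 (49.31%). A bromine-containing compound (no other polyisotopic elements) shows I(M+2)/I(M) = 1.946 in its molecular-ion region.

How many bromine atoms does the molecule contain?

2

With n Br atoms, P(M+2)/P(M) = C(n,1)·p^(n−1)q / p^n = n·q/p = n · 0.4931/0.5069.
n = 1.946 × 0.5069/0.4931 = 2.00 ≈ 2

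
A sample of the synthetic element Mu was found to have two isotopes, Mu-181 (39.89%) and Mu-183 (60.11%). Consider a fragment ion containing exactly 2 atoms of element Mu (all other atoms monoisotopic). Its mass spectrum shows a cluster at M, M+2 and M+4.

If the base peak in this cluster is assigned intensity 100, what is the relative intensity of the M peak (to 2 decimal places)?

33.18

(0.3989 + 0.6011)^2 gives M 0.1591, M+2 0.4796, M+4 0.3613; the largest is M+2.
P(M+2) = C(2,1) × 0.3989^1 × 0.6011^1 = 2 × 0.3989 × 0.6011 = 0.479558 (base)
P(M) = C(2,0) × 0.3989^2 × 0.6011^0 = 1 × 0.15912121 × 1.0000 = 0.159121
Relative intensity = 0.159121 / 0.479558 × 100 = 33.18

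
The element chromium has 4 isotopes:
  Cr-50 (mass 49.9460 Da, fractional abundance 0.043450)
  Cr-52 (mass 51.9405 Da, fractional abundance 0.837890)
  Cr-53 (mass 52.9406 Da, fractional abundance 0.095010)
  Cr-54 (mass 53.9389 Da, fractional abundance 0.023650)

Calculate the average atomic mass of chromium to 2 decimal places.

Average mass = Σ (abundance × isotope mass) = 0.043450 × 49.9460 + 0.837890 × 51.9405 + 0.095010 × 52.9406 + 0.023650 × 53.9389
= 2.17015 + 43.52043 + 5.02989 + 1.27565 = 51.99612 Da

52.00 Da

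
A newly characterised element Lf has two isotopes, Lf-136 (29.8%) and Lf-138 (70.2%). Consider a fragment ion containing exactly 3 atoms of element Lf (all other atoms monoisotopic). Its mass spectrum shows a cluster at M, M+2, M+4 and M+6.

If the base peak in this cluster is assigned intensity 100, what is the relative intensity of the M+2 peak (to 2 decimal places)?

42.45

(0.298 + 0.702)^3 gives M 0.0265, M+2 0.1870, M+4 0.4406, M+6 0.3459; the largest is M+4.
P(M+4) = C(3,2) × 0.298^1 × 0.702^2 = 3 × 0.2980 × 0.492804 = 0.440567 (base)
P(M+2) = C(3,1) × 0.298^2 × 0.702^1 = 3 × 0.088804 × 0.7020 = 0.187021
Relative intensity = 0.187021 / 0.440567 × 100 = 42.45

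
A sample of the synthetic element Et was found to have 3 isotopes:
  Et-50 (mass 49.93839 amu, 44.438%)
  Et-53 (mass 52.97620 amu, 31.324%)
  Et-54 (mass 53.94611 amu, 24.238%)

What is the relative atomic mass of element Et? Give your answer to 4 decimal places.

51.8613 amu

Weight each isotope mass by its fractional abundance: 0.44438 × 49.93839 + 0.31324 × 52.97620 + 0.24238 × 53.94611
= 22.191622 + 16.594265 + 13.075458 = 51.861345 amu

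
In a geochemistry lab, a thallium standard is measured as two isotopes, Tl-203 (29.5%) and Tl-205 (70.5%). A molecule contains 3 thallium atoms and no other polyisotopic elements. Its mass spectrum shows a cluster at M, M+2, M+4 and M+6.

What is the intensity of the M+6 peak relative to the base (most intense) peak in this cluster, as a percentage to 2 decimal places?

Term probabilities: M 0.0257, M+2 0.1841, M+4 0.4399, M+6 0.3504. Base peak = M+4.
P(M+4) = C(3,2) × 0.295^1 × 0.705^2 = 3 × 0.2950 × 0.497025 = 0.439867 (base)
P(M+6) = C(3,3) × 0.295^0 × 0.705^3 = 1 × 1.0000 × 0.35040263 = 0.350403
Relative intensity = 0.350403 / 0.439867 × 100 = 79.66

79.66%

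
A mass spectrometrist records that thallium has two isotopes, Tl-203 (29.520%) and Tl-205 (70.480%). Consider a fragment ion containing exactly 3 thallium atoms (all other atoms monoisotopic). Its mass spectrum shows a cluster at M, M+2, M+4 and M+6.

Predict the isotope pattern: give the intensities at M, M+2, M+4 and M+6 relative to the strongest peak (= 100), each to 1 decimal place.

Expanding (0.29520 + 0.70480)^3:
P(M) = 0.29520^3 = 0.025725
P(M+2) = 3 × 0.29520^2 × 0.70480^1 = 0.184255
P(M+4) = 3 × 0.29520^1 × 0.70480^2 = 0.439916
P(M+6) = 0.70480^3 = 0.350104
The M+4 peak is largest (0.439916); scaling to 100 gives 5.8 : 41.9 : 100.0 : 79.6.

5.8 : 41.9 : 100.0 : 79.6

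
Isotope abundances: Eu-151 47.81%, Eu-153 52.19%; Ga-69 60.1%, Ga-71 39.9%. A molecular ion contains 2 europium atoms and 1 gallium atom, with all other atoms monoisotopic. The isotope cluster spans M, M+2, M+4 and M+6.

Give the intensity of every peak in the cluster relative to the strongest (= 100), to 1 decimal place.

Europium pattern (n=2): 0.22857961 : 0.49904078 : 0.27237961
Gallium pattern (n=1): 0.6010 : 0.3990
Convolve the two distributions (both contribute in 2-u steps):
  M: 0.22857961×0.6010 = 0.137376
  M+2: 0.22857961×0.3990 + 0.49904078×0.6010 = 0.391127
  M+4: 0.49904078×0.3990 + 0.27237961×0.6010 = 0.362817
  M+6: 0.27237961×0.3990 = 0.108679
Scale to base peak (0.391127) = 100: 35.1 : 100.0 : 92.8 : 27.8

35.1 : 100.0 : 92.8 : 27.8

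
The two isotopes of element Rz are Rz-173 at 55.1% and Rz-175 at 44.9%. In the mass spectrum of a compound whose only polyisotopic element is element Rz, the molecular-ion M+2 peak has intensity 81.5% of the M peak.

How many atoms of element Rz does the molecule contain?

With n Rz atoms, P(M+2)/P(M) = C(n,1)·p^(n−1)q / p^n = n·q/p = n · 0.449/0.551.
n = 0.815 × 0.551/0.449 = 1.00 ≈ 1

1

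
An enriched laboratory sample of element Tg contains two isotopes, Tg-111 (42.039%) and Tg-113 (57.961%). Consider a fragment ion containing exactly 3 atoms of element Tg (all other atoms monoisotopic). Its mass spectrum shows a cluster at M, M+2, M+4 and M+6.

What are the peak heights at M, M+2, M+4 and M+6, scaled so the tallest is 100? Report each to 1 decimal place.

The 3 Tg atoms are independent, so intensities follow the terms of (0.42039 + 0.57961)^3.
P(M) = 0.42039^3 = 0.074295
P(M+2) = 3 × 0.42039^2 × 0.57961^1 = 0.307300
P(M+4) = 3 × 0.42039^1 × 0.57961^2 = 0.423687
P(M+6) = 0.57961^3 = 0.194719
The M+4 peak is largest (0.423687); scaling to 100 gives 17.5 : 72.5 : 100.0 : 46.0.

17.5 : 72.5 : 100.0 : 46.0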